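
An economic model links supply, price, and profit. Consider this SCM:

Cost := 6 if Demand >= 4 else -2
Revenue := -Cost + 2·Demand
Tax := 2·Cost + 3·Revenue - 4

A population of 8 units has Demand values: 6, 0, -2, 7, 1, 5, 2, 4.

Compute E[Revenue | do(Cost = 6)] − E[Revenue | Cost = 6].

-5.25

The intervention sets Cost=6 in all 8 units regardless of Demand. Recomputing Revenue per unit gives 6, -6, -10, 8, -4, 4, -2, 2; average -0.25.
E[Revenue|Cost=6] averages over only the 4 units with Cost=6 (Demand = 6, 7, 5, 4): Revenue = 6, 8, 4, 2, mean 5.
Difference = -0.25 − 5 = -5.25.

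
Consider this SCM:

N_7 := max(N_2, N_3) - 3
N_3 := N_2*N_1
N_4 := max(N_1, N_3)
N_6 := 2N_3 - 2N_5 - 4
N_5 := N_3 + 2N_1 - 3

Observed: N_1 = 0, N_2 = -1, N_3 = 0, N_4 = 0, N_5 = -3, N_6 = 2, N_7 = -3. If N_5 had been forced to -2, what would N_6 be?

The intervention breaks the incoming arrows to N_5: N_5 := N_3 + 2N_1 - 3 no longer applies, and N_5 = -2.
N_3 = N_2*N_1  [with N_2=-1, N_1=0]  = 0
N_6 = 2N_3 - 2N_5 - 4  [with N_3=0, N_5=-2]  = 0

0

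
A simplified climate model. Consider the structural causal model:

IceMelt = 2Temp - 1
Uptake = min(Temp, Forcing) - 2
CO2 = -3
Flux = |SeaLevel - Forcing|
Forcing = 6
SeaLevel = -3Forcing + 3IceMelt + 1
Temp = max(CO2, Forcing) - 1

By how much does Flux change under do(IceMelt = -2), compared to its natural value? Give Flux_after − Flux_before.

Under do(IceMelt=-2), the mechanism IceMelt = 2Temp - 1 is discarded; IceMelt is fixed at -2.
SeaLevel = -3Forcing + 3IceMelt + 1  [with Forcing=6, IceMelt=-2]  = -23
Flux = |SeaLevel - Forcing|  [with SeaLevel=-23, Forcing=6]  = 29
Without intervention: Temp = max(CO2, Forcing) - 1  [with CO2=-3, Forcing=6]  = 5; IceMelt = 2Temp - 1  [with Temp=5]  = 9; SeaLevel = -3Forcing + 3IceMelt + 1  [with Forcing=6, IceMelt=9]  = 10; Flux = |SeaLevel - Forcing|  [with SeaLevel=10, Forcing=6]  = 4.
Change = 29 − 4 = 25.

25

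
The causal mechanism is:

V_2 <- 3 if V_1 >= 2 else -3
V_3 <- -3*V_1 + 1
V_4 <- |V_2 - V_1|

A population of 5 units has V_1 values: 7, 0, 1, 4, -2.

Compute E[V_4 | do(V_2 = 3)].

Under do(V_2=3), V_2's equation is replaced by V_2=3 for every unit. Per-unit V_4: 4, 3, 2, 1, 5. Mean = 3.

3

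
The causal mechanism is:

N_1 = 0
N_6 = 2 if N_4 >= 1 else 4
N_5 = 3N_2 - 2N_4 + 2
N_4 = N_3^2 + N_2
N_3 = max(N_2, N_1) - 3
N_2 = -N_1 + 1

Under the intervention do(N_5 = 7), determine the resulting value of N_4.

5

The intervention breaks the incoming arrows to N_5: N_5 = 3N_2 - 2N_4 + 2 no longer applies, and N_5 = 7.
Since N_4 is not a descendant of the intervened variable, it is unaffected.
N_2 = -N_1 + 1  [with N_1=0]  = 1
N_3 = max(N_2, N_1) - 3  [with N_2=1, N_1=0]  = -2
N_4 = N_3^2 + N_2  [with N_3=-2, N_2=1]  = 5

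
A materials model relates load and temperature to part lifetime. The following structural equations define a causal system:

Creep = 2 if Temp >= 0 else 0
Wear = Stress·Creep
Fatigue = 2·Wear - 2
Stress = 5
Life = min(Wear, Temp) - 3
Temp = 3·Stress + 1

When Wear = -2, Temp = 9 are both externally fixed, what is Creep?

2

Setting Wear = -2, Temp = 9 by intervention discards those variables' equations.
Creep = 2 if Temp >= 0 else 0  [with Temp=9]  = 2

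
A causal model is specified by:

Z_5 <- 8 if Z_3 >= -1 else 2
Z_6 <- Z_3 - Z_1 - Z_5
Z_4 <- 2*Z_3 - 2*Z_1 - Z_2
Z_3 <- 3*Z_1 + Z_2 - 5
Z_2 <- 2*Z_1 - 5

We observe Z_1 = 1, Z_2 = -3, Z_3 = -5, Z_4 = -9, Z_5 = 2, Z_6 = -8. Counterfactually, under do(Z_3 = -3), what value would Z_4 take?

-5

The intervention breaks the incoming arrows to Z_3: Z_3 <- 3*Z_1 + Z_2 - 5 no longer applies, and Z_3 = -3.
Z_2 = 2*Z_1 - 5  [with Z_1=1]  = -3
Z_4 = 2*Z_3 - 2*Z_1 - Z_2  [with Z_3=-3, Z_1=1, Z_2=-3]  = -5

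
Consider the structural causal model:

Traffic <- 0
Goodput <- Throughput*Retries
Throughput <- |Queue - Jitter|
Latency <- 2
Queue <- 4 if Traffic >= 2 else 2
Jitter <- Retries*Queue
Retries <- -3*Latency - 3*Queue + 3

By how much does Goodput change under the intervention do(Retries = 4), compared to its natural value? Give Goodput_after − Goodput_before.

204

The intervention breaks the incoming arrows to Retries: Retries <- -3*Latency - 3*Queue + 3 no longer applies, and Retries = 4.
Queue = 4 if Traffic >= 2 else 2  [with Traffic=0]  = 2
Jitter = Retries*Queue  [with Retries=4, Queue=2]  = 8
Throughput = |Queue - Jitter|  [with Queue=2, Jitter=8]  = 6
Goodput = Throughput*Retries  [with Throughput=6, Retries=4]  = 24
Without intervention: Queue = 4 if Traffic >= 2 else 2  [with Traffic=0]  = 2; Retries = -3*Latency - 3*Queue + 3  [with Latency=2, Queue=2]  = -9; Jitter = Retries*Queue  [with Retries=-9, Queue=2]  = -18; Throughput = |Queue - Jitter|  [with Queue=2, Jitter=-18]  = 20; Goodput = Throughput*Retries  [with Throughput=20, Retries=-9]  = -180.
Change = 24 − (-180) = 204.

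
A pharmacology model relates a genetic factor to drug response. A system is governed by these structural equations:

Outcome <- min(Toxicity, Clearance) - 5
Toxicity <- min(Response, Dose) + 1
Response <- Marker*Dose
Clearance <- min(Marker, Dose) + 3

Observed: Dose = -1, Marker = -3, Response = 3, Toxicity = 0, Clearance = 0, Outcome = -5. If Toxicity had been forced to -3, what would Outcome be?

Under do(Toxicity=-3), the mechanism Toxicity <- min(Response, Dose) + 1 is discarded; Toxicity is fixed at -3.
Clearance = min(Marker, Dose) + 3  [with Marker=-3, Dose=-1]  = 0
Outcome = min(Toxicity, Clearance) - 5  [with Toxicity=-3, Clearance=0]  = -8

-8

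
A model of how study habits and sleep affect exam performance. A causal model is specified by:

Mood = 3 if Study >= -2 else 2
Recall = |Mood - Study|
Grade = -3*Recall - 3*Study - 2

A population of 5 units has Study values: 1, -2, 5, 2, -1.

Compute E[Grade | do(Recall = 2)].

do(Recall=2) breaks Recall's dependence on Study. With Recall=2 fixed, Grade across the units is -11, -2, -23, -14, -5, mean -11.

-11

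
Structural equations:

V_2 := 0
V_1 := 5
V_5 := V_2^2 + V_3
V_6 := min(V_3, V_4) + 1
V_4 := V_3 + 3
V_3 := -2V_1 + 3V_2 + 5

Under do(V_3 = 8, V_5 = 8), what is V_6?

Setting V_3 = 8, V_5 = 8 by intervention discards those variables' equations.
V_4 = V_3 + 3  [with V_3=8]  = 11
V_6 = min(V_3, V_4) + 1  [with V_3=8, V_4=11]  = 9

9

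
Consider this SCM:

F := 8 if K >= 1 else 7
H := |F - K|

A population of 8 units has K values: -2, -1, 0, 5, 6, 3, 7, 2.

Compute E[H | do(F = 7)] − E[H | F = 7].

-3.5

Under do(F=7), F's equation is replaced by F=7 for every unit. Per-unit H: 9, 8, 7, 2, 1, 4, 0, 5. Mean = 4.5.
E[H|F=7] averages over only the 3 units with F=7 (K = -2, -1, 0): H = 9, 8, 7, mean 8.
Difference = 4.5 − 8 = -3.5.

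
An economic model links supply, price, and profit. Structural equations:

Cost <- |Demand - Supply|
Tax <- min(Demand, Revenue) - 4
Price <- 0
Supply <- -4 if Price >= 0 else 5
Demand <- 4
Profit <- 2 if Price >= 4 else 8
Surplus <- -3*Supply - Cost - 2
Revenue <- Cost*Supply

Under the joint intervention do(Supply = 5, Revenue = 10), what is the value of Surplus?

-18

The joint intervention fixes Supply = 5, Revenue = 10, removing each variable's own equation.
Cost = |Demand - Supply|  [with Demand=4, Supply=5]  = 1
Surplus = -3*Supply - Cost - 2  [with Supply=5, Cost=1]  = -18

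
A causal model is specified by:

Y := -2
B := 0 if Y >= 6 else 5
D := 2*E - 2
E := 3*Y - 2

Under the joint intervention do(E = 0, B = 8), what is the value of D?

-2

Setting E = 0, B = 8 by intervention discards those variables' equations.
D = 2*E - 2  [with E=0]  = -2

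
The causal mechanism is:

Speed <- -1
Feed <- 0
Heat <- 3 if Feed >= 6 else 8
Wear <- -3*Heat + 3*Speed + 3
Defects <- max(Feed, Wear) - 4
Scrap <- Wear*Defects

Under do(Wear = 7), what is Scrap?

21

Under do(Wear=7), the mechanism Wear <- -3*Heat + 3*Speed + 3 is discarded; Wear is fixed at 7.
Defects = max(Feed, Wear) - 4  [with Feed=0, Wear=7]  = 3
Scrap = Wear*Defects  [with Wear=7, Defects=3]  = 21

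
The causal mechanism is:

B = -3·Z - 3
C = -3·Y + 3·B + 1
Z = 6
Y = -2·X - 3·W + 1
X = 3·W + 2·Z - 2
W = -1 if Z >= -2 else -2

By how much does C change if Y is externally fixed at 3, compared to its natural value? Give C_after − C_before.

Under do(Y=3), the mechanism Y = -2·X - 3·W + 1 is discarded; Y is fixed at 3.
B = -3·Z - 3  [with Z=6]  = -21
C = -3·Y + 3·B + 1  [with Y=3, B=-21]  = -71
Without intervention: W = -1 if Z >= -2 else -2  [with Z=6]  = -1; X = 3·W + 2·Z - 2  [with W=-1, Z=6]  = 7; Y = -2·X - 3·W + 1  [with X=7, W=-1]  = -10; B = -3·Z - 3  [with Z=6]  = -21; C = -3·Y + 3·B + 1  [with Y=-10, B=-21]  = -32.
Change = -71 − (-32) = -39.

-39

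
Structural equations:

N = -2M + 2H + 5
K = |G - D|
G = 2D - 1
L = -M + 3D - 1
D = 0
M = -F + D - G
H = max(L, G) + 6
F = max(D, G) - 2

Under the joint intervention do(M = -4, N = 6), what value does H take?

The joint intervention fixes M = -4, N = 6, removing each variable's own equation.
G = 2D - 1  [with D=0]  = -1
L = -M + 3D - 1  [with M=-4, D=0]  = 3
H = max(L, G) + 6  [with L=3, G=-1]  = 9

9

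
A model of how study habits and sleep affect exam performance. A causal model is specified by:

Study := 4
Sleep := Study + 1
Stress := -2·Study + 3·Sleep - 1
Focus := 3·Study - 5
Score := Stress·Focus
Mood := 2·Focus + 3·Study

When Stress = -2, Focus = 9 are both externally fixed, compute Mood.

30

Setting Stress = -2, Focus = 9 by intervention discards those variables' equations.
Mood = 2·Focus + 3·Study  [with Focus=9, Study=4]  = 30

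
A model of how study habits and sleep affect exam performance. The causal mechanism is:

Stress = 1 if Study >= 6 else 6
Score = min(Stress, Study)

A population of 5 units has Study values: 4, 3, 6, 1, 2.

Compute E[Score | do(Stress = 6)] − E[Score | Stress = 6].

Every unit gets Stress=6 under the intervention. Score values become 4, 3, 6, 1, 2; E[Score|do(Stress=6)] = 3.2.
E[Score|Stress=6] averages over only the 4 units with Stress=6 (Study = 4, 3, 1, 2): Score = 4, 3, 1, 2, mean 2.5.
Difference = 3.2 − 2.5 = 0.7.

0.7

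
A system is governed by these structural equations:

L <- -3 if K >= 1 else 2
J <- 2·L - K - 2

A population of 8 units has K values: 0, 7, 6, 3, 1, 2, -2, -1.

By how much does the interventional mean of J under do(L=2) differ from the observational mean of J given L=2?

Every unit gets L=2 under the intervention. J values become 2, -5, -4, -1, 1, 0, 4, 3; E[J|do(L=2)] = 0.
Observing L=2 restricts to units where L's equation naturally yields 2: K ∈ {0, -2, -1}. In that subpopulation J = 2, 4, 3, mean 3.
Difference = 0 − 3 = -3.

-3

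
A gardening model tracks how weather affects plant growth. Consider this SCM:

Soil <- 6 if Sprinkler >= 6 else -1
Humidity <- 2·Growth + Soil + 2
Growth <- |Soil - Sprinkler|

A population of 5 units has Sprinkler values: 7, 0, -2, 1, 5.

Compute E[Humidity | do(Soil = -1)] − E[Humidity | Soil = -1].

The intervention sets Soil=-1 in all 5 units regardless of Sprinkler. Recomputing Humidity per unit gives 17, 3, 3, 5, 13; average 8.2.
E[Humidity|Soil=-1] averages over only the 4 units with Soil=-1 (Sprinkler = 0, -2, 1, 5): Humidity = 3, 3, 5, 13, mean 6.
Difference = 8.2 − 6 = 2.2.

2.2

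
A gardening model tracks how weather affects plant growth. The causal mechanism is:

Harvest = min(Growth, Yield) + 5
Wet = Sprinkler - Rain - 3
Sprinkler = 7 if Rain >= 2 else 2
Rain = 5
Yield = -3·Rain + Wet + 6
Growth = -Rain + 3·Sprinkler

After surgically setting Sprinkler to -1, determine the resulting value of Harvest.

-13

Under do(Sprinkler=-1), the mechanism Sprinkler = 7 if Rain >= 2 else 2 is discarded; Sprinkler is fixed at -1.
Wet = Sprinkler - Rain - 3  [with Sprinkler=-1, Rain=5]  = -9
Growth = -Rain + 3·Sprinkler  [with Rain=5, Sprinkler=-1]  = -8
Yield = -3·Rain + Wet + 6  [with Rain=5, Wet=-9]  = -18
Harvest = min(Growth, Yield) + 5  [with Growth=-8, Yield=-18]  = -13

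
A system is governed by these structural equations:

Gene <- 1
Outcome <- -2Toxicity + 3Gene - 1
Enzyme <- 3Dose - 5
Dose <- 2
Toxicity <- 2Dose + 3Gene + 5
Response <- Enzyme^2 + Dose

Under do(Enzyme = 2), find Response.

The intervention breaks the incoming arrows to Enzyme: Enzyme <- 3Dose - 5 no longer applies, and Enzyme = 2.
Response = Enzyme^2 + Dose  [with Enzyme=2, Dose=2]  = 6

6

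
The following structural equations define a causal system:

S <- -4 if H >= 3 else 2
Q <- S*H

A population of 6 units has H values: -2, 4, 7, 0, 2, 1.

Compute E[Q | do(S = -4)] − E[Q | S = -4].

14

Under do(S=-4), S's equation is replaced by S=-4 for every unit. Per-unit Q: 8, -16, -28, 0, -8, -4. Mean = -8.
Observing S=-4 restricts to units where S's equation naturally yields -4: H ∈ {4, 7}. In that subpopulation Q = -16, -28, mean -22.
Difference = -8 − (-22) = 14.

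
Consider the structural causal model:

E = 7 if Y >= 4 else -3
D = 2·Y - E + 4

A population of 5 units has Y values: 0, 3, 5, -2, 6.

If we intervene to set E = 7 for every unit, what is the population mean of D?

Every unit gets E=7 under the intervention. D values become -3, 3, 7, -7, 9; E[D|do(E=7)] = 1.8.

1.8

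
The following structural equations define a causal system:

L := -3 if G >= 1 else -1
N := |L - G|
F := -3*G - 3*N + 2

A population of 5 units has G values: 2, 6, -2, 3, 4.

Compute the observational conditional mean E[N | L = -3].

Observing L=-3 restricts to units where L's equation naturally yields -3: G ∈ {2, 6, 3, 4}. In that subpopulation N = 5, 9, 6, 7, mean 6.75.

6.75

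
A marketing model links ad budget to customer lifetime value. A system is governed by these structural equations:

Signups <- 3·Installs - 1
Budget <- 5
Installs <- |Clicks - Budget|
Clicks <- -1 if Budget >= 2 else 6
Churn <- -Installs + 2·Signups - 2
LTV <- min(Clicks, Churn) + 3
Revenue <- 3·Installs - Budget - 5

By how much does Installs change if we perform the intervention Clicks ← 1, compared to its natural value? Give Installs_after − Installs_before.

-2

The intervention breaks the incoming arrows to Clicks: Clicks <- -1 if Budget >= 2 else 6 no longer applies, and Clicks = 1.
Installs = |Clicks - Budget|  [with Clicks=1, Budget=5]  = 4
Without intervention: Clicks = -1 if Budget >= 2 else 6  [with Budget=5]  = -1; Installs = |Clicks - Budget|  [with Clicks=-1, Budget=5]  = 6.
Change = 4 − 6 = -2.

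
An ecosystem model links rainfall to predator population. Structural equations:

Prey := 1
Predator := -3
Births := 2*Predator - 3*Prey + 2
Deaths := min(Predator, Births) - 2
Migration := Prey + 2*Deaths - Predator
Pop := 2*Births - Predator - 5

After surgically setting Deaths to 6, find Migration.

Intervening sets Deaths = 6 and removes its equation (Deaths := min(Predator, Births) - 2).
Migration = Prey + 2*Deaths - Predator  [with Prey=1, Deaths=6, Predator=-3]  = 16

16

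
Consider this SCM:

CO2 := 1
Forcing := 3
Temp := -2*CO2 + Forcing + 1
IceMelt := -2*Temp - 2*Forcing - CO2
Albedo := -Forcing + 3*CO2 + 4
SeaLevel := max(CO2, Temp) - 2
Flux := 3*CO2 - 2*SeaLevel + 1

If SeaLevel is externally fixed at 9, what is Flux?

Intervening sets SeaLevel = 9 and removes its equation (SeaLevel := max(CO2, Temp) - 2).
Flux = 3*CO2 - 2*SeaLevel + 1  [with CO2=1, SeaLevel=9]  = -14

-14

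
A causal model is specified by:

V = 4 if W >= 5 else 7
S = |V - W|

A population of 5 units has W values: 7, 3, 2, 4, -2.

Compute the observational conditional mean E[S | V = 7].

5.25

Observing V=7 restricts to units where V's equation naturally yields 7: W ∈ {3, 2, 4, -2}. In that subpopulation S = 4, 5, 3, 9, mean 5.25.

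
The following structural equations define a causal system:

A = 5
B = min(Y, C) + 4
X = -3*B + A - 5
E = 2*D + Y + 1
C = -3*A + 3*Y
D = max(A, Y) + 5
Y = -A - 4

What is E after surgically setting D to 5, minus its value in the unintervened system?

-10

The intervention breaks the incoming arrows to D: D = max(A, Y) + 5 no longer applies, and D = 5.
Y = -A - 4  [with A=5]  = -9
E = 2*D + Y + 1  [with D=5, Y=-9]  = 2
Without intervention: Y = -A - 4  [with A=5]  = -9; D = max(A, Y) + 5  [with A=5, Y=-9]  = 10; E = 2*D + Y + 1  [with D=10, Y=-9]  = 12.
Change = 2 − 12 = -10.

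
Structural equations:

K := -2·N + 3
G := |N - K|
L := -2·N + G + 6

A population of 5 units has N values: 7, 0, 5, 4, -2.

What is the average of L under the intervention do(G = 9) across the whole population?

The intervention sets G=9 in all 5 units regardless of N. Recomputing L per unit gives 1, 15, 5, 7, 19; average 9.4.

9.4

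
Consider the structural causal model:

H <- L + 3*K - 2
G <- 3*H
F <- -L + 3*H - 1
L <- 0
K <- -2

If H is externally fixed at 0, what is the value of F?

The intervention breaks the incoming arrows to H: H <- L + 3*K - 2 no longer applies, and H = 0.
F = -L + 3*H - 1  [with L=0, H=0]  = -1

-1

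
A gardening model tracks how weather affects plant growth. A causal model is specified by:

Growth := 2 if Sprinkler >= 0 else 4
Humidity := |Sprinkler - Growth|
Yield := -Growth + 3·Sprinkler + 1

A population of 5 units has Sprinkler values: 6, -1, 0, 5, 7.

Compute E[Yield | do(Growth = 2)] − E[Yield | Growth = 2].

The intervention sets Growth=2 in all 5 units regardless of Sprinkler. Recomputing Yield per unit gives 17, -4, -1, 14, 20; average 9.2.
E[Yield|Growth=2] averages over only the 4 units with Growth=2 (Sprinkler = 6, 0, 5, 7): Yield = 17, -1, 14, 20, mean 12.5.
Difference = 9.2 − 12.5 = -3.3.

-3.3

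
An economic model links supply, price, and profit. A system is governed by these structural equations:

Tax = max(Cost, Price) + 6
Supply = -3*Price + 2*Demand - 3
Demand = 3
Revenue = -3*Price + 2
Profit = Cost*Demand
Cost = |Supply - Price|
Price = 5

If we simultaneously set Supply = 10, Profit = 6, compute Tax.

Under do(Supply = 10, Profit = 6), each intervened variable's structural equation is replaced by its fixed value.
Cost = |Supply - Price|  [with Supply=10, Price=5]  = 5
Tax = max(Cost, Price) + 6  [with Cost=5, Price=5]  = 11

11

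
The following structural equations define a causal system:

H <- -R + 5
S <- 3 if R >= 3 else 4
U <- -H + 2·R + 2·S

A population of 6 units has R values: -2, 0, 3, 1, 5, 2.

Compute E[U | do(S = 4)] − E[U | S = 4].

Every unit gets S=4 under the intervention. U values become -3, 3, 12, 6, 18, 9; E[U|do(S=4)] = 7.5.
Observing S=4 restricts to units where S's equation naturally yields 4: R ∈ {-2, 0, 1, 2}. In that subpopulation U = -3, 3, 6, 9, mean 3.75.
Difference = 7.5 − 3.75 = 3.75.

3.75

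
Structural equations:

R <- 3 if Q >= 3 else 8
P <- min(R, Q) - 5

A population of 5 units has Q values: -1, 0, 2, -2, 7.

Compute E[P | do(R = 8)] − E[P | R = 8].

The intervention sets R=8 in all 5 units regardless of Q. Recomputing P per unit gives -6, -5, -3, -7, 2; average -3.8.
Conditioning on R=8 selects the 4 unit(s) with Q ∈ {-1, 0, 2, -2}. Their P values: -6, -5, -3, -7. Mean = -5.25.
Difference = -3.8 − (-5.25) = 1.45.

1.45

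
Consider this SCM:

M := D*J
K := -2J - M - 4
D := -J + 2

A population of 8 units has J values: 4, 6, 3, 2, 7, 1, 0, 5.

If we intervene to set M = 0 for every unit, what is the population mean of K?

The intervention sets M=0 in all 8 units regardless of J. Recomputing K per unit gives -12, -16, -10, -8, -18, -6, -4, -14; average -11.

-11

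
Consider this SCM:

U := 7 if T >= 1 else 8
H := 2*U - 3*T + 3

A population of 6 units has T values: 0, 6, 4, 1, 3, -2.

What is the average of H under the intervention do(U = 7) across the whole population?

The intervention sets U=7 in all 6 units regardless of T. Recomputing H per unit gives 17, -1, 5, 14, 8, 23; average 11.

11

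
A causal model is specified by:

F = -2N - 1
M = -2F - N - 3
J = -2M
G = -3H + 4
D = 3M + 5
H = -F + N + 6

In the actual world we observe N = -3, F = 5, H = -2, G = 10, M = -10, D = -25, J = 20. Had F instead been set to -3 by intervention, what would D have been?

Under do(F=-3), the mechanism F = -2N - 1 is discarded; F is fixed at -3.
M = -2F - N - 3  [with F=-3, N=-3]  = 6
D = 3M + 5  [with M=6]  = 23

23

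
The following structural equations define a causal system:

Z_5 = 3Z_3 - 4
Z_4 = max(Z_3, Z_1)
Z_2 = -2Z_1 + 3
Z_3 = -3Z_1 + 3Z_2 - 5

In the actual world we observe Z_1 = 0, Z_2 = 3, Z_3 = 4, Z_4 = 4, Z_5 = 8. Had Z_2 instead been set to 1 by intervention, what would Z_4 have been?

Under do(Z_2=1), the mechanism Z_2 = -2Z_1 + 3 is discarded; Z_2 is fixed at 1.
Z_3 = -3Z_1 + 3Z_2 - 5  [with Z_1=0, Z_2=1]  = -2
Z_4 = max(Z_3, Z_1)  [with Z_3=-2, Z_1=0]  = 0

0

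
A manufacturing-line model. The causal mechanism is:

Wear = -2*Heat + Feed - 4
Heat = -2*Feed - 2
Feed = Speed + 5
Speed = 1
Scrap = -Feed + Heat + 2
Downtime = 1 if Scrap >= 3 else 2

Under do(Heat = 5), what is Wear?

-8

The intervention breaks the incoming arrows to Heat: Heat = -2*Feed - 2 no longer applies, and Heat = 5.
Feed = Speed + 5  [with Speed=1]  = 6
Wear = -2*Heat + Feed - 4  [with Heat=5, Feed=6]  = -8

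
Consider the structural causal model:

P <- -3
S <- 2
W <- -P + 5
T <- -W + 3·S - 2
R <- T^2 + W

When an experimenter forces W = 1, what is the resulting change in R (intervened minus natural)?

-14

do(W=1) replaces the equation W <- -P + 5 with the constant W = 1.
T = -W + 3·S - 2  [with W=1, S=2]  = 3
R = T^2 + W  [with T=3, W=1]  = 10
Without intervention: W = -P + 5  [with P=-3]  = 8; T = -W + 3·S - 2  [with W=8, S=2]  = -4; R = T^2 + W  [with T=-4, W=8]  = 24.
Change = 10 − 24 = -14.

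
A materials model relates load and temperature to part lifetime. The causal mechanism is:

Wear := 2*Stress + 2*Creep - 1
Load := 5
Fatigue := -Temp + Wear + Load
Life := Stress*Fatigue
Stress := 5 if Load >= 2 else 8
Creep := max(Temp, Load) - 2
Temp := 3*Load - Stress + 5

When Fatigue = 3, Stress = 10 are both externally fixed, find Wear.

The joint intervention fixes Fatigue = 3, Stress = 10, removing each variable's own equation.
Temp = 3*Load - Stress + 5  [with Load=5, Stress=10]  = 10
Creep = max(Temp, Load) - 2  [with Temp=10, Load=5]  = 8
Wear = 2*Stress + 2*Creep - 1  [with Stress=10, Creep=8]  = 35

35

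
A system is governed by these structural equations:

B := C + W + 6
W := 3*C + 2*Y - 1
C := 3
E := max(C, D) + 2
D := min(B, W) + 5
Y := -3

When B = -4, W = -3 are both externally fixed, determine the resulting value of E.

5

The joint intervention fixes B = -4, W = -3, removing each variable's own equation.
D = min(B, W) + 5  [with B=-4, W=-3]  = 1
E = max(C, D) + 2  [with C=3, D=1]  = 5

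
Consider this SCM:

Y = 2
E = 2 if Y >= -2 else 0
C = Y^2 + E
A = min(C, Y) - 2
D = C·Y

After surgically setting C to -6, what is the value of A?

-8

The intervention breaks the incoming arrows to C: C = Y^2 + E no longer applies, and C = -6.
A = min(C, Y) - 2  [with C=-6, Y=2]  = -8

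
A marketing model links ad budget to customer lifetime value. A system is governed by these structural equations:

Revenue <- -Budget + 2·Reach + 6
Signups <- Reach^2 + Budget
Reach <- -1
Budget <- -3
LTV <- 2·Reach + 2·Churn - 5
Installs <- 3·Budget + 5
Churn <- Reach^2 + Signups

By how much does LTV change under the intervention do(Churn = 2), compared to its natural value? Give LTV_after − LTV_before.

6

Under do(Churn=2), the mechanism Churn <- Reach^2 + Signups is discarded; Churn is fixed at 2.
LTV = 2·Reach + 2·Churn - 5  [with Reach=-1, Churn=2]  = -3
Without intervention: Signups = Reach^2 + Budget  [with Reach=-1, Budget=-3]  = -2; Churn = Reach^2 + Signups  [with Reach=-1, Signups=-2]  = -1; LTV = 2·Reach + 2·Churn - 5  [with Reach=-1, Churn=-1]  = -9.
Change = -3 − (-9) = 6.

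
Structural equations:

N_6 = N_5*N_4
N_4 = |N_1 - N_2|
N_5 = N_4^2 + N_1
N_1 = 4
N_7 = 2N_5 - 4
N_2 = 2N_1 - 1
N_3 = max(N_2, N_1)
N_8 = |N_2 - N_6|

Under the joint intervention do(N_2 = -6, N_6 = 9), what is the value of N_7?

Setting N_2 = -6, N_6 = 9 by intervention discards those variables' equations.
N_4 = |N_1 - N_2|  [with N_1=4, N_2=-6]  = 10
N_5 = N_4^2 + N_1  [with N_4=10, N_1=4]  = 104
N_7 = 2N_5 - 4  [with N_5=104]  = 204

204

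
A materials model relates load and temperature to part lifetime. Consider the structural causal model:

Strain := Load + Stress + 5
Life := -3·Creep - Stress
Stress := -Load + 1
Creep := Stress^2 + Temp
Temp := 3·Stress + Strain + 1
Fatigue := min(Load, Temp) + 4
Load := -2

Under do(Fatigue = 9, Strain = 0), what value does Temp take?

Under do(Fatigue = 9, Strain = 0), each intervened variable's structural equation is replaced by its fixed value.
Stress = -Load + 1  [with Load=-2]  = 3
Temp = 3·Stress + Strain + 1  [with Stress=3, Strain=0]  = 10

10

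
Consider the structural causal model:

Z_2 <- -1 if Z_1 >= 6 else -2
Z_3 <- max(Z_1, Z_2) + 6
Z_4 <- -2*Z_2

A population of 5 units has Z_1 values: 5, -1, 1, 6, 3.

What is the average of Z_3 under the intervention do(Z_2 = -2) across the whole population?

do(Z_2=-2) breaks Z_2's dependence on Z_1. With Z_2=-2 fixed, Z_3 across the units is 11, 5, 7, 12, 9, mean 8.8.

8.8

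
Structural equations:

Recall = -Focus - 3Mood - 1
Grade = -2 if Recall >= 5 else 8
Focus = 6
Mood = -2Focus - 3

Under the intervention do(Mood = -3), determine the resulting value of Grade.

Under do(Mood=-3), the mechanism Mood = -2Focus - 3 is discarded; Mood is fixed at -3.
Recall = -Focus - 3Mood - 1  [with Focus=6, Mood=-3]  = 2
Grade = -2 if Recall >= 5 else 8  [with Recall=2]  = 8

8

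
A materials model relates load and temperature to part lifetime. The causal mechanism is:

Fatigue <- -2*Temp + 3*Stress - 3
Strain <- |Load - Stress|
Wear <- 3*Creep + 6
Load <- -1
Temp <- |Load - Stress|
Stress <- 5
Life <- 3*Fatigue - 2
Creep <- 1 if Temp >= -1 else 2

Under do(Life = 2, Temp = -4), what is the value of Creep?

2

Setting Life = 2, Temp = -4 by intervention discards those variables' equations.
Creep = 1 if Temp >= -1 else 2  [with Temp=-4]  = 2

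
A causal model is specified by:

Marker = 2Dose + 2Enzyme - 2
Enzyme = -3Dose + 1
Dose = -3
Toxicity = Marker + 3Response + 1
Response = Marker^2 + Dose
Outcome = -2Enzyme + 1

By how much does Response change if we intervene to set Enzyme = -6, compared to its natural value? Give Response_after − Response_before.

Under do(Enzyme=-6), the mechanism Enzyme = -3Dose + 1 is discarded; Enzyme is fixed at -6.
Marker = 2Dose + 2Enzyme - 2  [with Dose=-3, Enzyme=-6]  = -20
Response = Marker^2 + Dose  [with Marker=-20, Dose=-3]  = 397
Without intervention: Enzyme = -3Dose + 1  [with Dose=-3]  = 10; Marker = 2Dose + 2Enzyme - 2  [with Dose=-3, Enzyme=10]  = 12; Response = Marker^2 + Dose  [with Marker=12, Dose=-3]  = 141.
Change = 397 − 141 = 256.

256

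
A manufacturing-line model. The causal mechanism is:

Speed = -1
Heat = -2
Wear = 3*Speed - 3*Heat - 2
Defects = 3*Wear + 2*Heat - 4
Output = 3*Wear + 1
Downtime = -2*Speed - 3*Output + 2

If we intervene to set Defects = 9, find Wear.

Under do(Defects=9), the mechanism Defects = 3*Wear + 2*Heat - 4 is discarded; Defects is fixed at 9.
Since Wear is not a descendant of the intervened variable, it is unaffected.
Wear = 3*Speed - 3*Heat - 2  [with Speed=-1, Heat=-2]  = 1

1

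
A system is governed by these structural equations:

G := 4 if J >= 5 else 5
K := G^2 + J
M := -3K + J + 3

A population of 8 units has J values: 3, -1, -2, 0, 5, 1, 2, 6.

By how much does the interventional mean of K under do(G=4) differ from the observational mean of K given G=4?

Under do(G=4), G's equation is replaced by G=4 for every unit. Per-unit K: 19, 15, 14, 16, 21, 17, 18, 22. Mean = 17.75.
Observing G=4 restricts to units where G's equation naturally yields 4: J ∈ {5, 6}. In that subpopulation K = 21, 22, mean 21.5.
Difference = 17.75 − 21.5 = -3.75.

-3.75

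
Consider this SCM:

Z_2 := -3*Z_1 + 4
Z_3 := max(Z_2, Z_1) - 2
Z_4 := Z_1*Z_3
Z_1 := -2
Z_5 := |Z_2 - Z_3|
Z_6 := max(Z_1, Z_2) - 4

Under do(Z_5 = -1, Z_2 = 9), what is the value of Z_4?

-14

Setting Z_5 = -1, Z_2 = 9 by intervention discards those variables' equations.
Z_3 = max(Z_2, Z_1) - 2  [with Z_2=9, Z_1=-2]  = 7
Z_4 = Z_1*Z_3  [with Z_1=-2, Z_3=7]  = -14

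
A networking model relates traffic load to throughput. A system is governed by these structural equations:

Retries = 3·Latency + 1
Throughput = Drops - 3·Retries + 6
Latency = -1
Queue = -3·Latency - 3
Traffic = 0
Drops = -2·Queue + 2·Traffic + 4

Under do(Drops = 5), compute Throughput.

Under do(Drops=5), the mechanism Drops = -2·Queue + 2·Traffic + 4 is discarded; Drops is fixed at 5.
Retries = 3·Latency + 1  [with Latency=-1]  = -2
Throughput = Drops - 3·Retries + 6  [with Drops=5, Retries=-2]  = 17

17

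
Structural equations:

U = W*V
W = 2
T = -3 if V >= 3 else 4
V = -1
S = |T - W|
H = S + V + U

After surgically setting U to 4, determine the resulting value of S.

Intervening sets U = 4 and removes its equation (U = W*V).
No directed path runs from U to S, so S keeps its natural value.
T = -3 if V >= 3 else 4  [with V=-1]  = 4
S = |T - W|  [with T=4, W=2]  = 2

2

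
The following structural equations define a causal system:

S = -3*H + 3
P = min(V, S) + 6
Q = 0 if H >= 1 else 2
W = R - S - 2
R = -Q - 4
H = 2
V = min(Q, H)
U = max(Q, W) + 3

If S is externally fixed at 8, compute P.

6

Under do(S=8), the mechanism S = -3*H + 3 is discarded; S is fixed at 8.
Q = 0 if H >= 1 else 2  [with H=2]  = 0
V = min(Q, H)  [with Q=0, H=2]  = 0
P = min(V, S) + 6  [with V=0, S=8]  = 6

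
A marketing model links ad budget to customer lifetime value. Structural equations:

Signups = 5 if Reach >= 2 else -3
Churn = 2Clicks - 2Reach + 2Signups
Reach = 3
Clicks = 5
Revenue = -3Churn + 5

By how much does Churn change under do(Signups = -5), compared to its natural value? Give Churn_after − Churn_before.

-20

The intervention breaks the incoming arrows to Signups: Signups = 5 if Reach >= 2 else -3 no longer applies, and Signups = -5.
Churn = 2Clicks - 2Reach + 2Signups  [with Clicks=5, Reach=3, Signups=-5]  = -6
Without intervention: Signups = 5 if Reach >= 2 else -3  [with Reach=3]  = 5; Churn = 2Clicks - 2Reach + 2Signups  [with Clicks=5, Reach=3, Signups=5]  = 14.
Change = -6 − 14 = -20.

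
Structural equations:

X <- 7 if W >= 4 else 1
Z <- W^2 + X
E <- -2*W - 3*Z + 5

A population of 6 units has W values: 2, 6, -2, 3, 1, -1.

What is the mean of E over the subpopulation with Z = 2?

-1

Observing Z=2 restricts to units where Z's equation naturally yields 2: W ∈ {1, -1}. In that subpopulation E = -3, 1, mean -1.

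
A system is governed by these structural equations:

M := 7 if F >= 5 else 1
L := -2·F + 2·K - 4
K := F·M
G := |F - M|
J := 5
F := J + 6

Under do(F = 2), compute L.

Under do(F=2), the mechanism F := J + 6 is discarded; F is fixed at 2.
M = 7 if F >= 5 else 1  [with F=2]  = 1
K = F·M  [with F=2, M=1]  = 2
L = -2·F + 2·K - 4  [with F=2, K=2]  = -4

-4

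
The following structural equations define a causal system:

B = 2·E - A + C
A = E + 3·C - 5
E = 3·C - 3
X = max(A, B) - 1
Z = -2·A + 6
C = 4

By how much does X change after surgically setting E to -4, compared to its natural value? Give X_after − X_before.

-13

do(E=-4) replaces the equation E = 3·C - 3 with the constant E = -4.
A = E + 3·C - 5  [with E=-4, C=4]  = 3
B = 2·E - A + C  [with E=-4, A=3, C=4]  = -7
X = max(A, B) - 1  [with A=3, B=-7]  = 2
Without intervention: E = 3·C - 3  [with C=4]  = 9; A = E + 3·C - 5  [with E=9, C=4]  = 16; B = 2·E - A + C  [with E=9, A=16, C=4]  = 6; X = max(A, B) - 1  [with A=16, B=6]  = 15.
Change = 2 − 15 = -13.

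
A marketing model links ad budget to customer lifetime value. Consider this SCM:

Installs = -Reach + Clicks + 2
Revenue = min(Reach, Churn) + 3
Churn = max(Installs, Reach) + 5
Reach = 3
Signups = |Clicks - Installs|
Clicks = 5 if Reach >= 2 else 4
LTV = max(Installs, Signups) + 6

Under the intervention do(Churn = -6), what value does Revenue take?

The intervention breaks the incoming arrows to Churn: Churn = max(Installs, Reach) + 5 no longer applies, and Churn = -6.
Revenue = min(Reach, Churn) + 3  [with Reach=3, Churn=-6]  = -3

-3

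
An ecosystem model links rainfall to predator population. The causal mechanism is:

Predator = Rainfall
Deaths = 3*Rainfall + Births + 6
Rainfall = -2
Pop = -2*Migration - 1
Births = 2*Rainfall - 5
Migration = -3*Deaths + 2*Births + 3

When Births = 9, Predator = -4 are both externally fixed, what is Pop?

Setting Births = 9, Predator = -4 by intervention discards those variables' equations.
Deaths = 3*Rainfall + Births + 6  [with Rainfall=-2, Births=9]  = 9
Migration = -3*Deaths + 2*Births + 3  [with Deaths=9, Births=9]  = -6
Pop = -2*Migration - 1  [with Migration=-6]  = 11

11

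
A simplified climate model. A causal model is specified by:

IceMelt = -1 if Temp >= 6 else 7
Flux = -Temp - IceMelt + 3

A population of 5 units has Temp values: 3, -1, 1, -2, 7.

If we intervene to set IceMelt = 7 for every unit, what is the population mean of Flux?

Under do(IceMelt=7), IceMelt's equation is replaced by IceMelt=7 for every unit. Per-unit Flux: -7, -3, -5, -2, -11. Mean = -5.6.

-5.6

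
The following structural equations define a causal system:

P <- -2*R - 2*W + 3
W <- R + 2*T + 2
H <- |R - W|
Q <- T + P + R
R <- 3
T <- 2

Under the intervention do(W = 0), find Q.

do(W=0) replaces the equation W <- R + 2*T + 2 with the constant W = 0.
P = -2*R - 2*W + 3  [with R=3, W=0]  = -3
Q = T + P + R  [with T=2, P=-3, R=3]  = 2

2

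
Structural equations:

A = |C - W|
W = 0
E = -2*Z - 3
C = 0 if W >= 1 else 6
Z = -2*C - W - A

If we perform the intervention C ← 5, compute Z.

Under do(C=5), the mechanism C = 0 if W >= 1 else 6 is discarded; C is fixed at 5.
A = |C - W|  [with C=5, W=0]  = 5
Z = -2*C - W - A  [with C=5, W=0, A=5]  = -15

-15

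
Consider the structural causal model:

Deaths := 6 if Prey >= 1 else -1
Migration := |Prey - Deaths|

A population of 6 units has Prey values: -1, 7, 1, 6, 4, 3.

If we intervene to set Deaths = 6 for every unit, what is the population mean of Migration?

do(Deaths=6) breaks Deaths's dependence on Prey. With Deaths=6 fixed, Migration across the units is 7, 1, 5, 0, 2, 3, mean 3.

3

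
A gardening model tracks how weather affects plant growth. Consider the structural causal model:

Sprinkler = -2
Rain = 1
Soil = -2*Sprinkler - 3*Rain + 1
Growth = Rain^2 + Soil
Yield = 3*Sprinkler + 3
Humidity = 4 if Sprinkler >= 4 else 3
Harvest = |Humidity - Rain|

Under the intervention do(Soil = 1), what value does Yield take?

-3

The intervention breaks the incoming arrows to Soil: Soil = -2*Sprinkler - 3*Rain + 1 no longer applies, and Soil = 1.
No directed path runs from Soil to Yield, so Yield keeps its natural value.
Yield = 3*Sprinkler + 3  [with Sprinkler=-2]  = -3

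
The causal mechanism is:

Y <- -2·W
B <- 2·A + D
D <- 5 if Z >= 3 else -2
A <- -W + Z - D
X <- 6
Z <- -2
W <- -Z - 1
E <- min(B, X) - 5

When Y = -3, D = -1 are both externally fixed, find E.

-10

Setting Y = -3, D = -1 by intervention discards those variables' equations.
W = -Z - 1  [with Z=-2]  = 1
A = -W + Z - D  [with W=1, Z=-2, D=-1]  = -2
B = 2·A + D  [with A=-2, D=-1]  = -5
E = min(B, X) - 5  [with B=-5, X=6]  = -10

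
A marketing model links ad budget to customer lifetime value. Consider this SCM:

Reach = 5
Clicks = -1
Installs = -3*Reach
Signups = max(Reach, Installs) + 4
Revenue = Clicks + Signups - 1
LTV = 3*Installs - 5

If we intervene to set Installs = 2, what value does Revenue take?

do(Installs=2) replaces the equation Installs = -3*Reach with the constant Installs = 2.
Signups = max(Reach, Installs) + 4  [with Reach=5, Installs=2]  = 9
Revenue = Clicks + Signups - 1  [with Clicks=-1, Signups=9]  = 7

7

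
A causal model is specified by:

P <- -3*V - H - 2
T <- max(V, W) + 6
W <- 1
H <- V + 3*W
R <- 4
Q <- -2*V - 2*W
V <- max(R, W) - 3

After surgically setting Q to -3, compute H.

The intervention breaks the incoming arrows to Q: Q <- -2*V - 2*W no longer applies, and Q = -3.
Since H is not a descendant of the intervened variable, it is unaffected.
V = max(R, W) - 3  [with R=4, W=1]  = 1
H = V + 3*W  [with V=1, W=1]  = 4

4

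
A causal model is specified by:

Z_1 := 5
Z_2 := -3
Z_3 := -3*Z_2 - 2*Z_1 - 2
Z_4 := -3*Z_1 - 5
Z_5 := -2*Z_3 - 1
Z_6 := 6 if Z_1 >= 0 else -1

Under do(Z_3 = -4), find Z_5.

do(Z_3=-4) replaces the equation Z_3 := -3*Z_2 - 2*Z_1 - 2 with the constant Z_3 = -4.
Z_5 = -2*Z_3 - 1  [with Z_3=-4]  = 7

7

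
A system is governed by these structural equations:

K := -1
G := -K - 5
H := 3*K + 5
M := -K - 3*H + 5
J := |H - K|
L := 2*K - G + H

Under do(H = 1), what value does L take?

3

The intervention breaks the incoming arrows to H: H := 3*K + 5 no longer applies, and H = 1.
G = -K - 5  [with K=-1]  = -4
L = 2*K - G + H  [with K=-1, G=-4, H=1]  = 3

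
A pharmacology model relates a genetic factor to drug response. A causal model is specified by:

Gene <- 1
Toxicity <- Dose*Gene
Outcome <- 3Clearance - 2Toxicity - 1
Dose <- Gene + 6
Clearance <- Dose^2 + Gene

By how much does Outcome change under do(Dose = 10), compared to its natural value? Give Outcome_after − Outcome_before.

do(Dose=10) replaces the equation Dose <- Gene + 6 with the constant Dose = 10.
Toxicity = Dose*Gene  [with Dose=10, Gene=1]  = 10
Clearance = Dose^2 + Gene  [with Dose=10, Gene=1]  = 101
Outcome = 3Clearance - 2Toxicity - 1  [with Clearance=101, Toxicity=10]  = 282
Without intervention: Dose = Gene + 6  [with Gene=1]  = 7; Toxicity = Dose*Gene  [with Dose=7, Gene=1]  = 7; Clearance = Dose^2 + Gene  [with Dose=7, Gene=1]  = 50; Outcome = 3Clearance - 2Toxicity - 1  [with Clearance=50, Toxicity=7]  = 135.
Change = 282 − 135 = 147.

147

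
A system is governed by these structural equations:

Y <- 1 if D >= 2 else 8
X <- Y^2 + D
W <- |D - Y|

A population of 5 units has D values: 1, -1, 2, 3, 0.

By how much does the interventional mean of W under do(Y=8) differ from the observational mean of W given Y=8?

Every unit gets Y=8 under the intervention. W values become 7, 9, 6, 5, 8; E[W|do(Y=8)] = 7.
Conditioning on Y=8 selects the 3 unit(s) with D ∈ {1, -1, 0}. Their W values: 7, 9, 8. Mean = 8.
Difference = 7 − 8 = -1.

-1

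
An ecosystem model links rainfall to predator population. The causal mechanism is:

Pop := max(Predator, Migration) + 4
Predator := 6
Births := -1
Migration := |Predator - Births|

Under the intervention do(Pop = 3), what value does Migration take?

7

Under do(Pop=3), the mechanism Pop := max(Predator, Migration) + 4 is discarded; Pop is fixed at 3.
Since Migration is not a descendant of the intervened variable, it is unaffected.
Migration = |Predator - Births|  [with Predator=6, Births=-1]  = 7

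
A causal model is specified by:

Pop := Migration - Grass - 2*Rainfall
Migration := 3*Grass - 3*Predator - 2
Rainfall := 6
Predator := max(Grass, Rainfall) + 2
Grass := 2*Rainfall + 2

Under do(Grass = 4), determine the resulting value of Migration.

-14

Under do(Grass=4), the mechanism Grass := 2*Rainfall + 2 is discarded; Grass is fixed at 4.
Predator = max(Grass, Rainfall) + 2  [with Grass=4, Rainfall=6]  = 8
Migration = 3*Grass - 3*Predator - 2  [with Grass=4, Predator=8]  = -14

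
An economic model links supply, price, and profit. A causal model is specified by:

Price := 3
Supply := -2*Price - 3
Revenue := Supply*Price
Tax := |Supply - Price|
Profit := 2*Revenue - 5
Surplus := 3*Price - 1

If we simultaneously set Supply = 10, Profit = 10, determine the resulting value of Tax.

7

The joint intervention fixes Supply = 10, Profit = 10, removing each variable's own equation.
Tax = |Supply - Price|  [with Supply=10, Price=3]  = 7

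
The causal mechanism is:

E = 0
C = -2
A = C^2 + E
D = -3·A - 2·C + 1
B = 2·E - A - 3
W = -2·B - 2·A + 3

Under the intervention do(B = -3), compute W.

The intervention breaks the incoming arrows to B: B = 2·E - A - 3 no longer applies, and B = -3.
A = C^2 + E  [with C=-2, E=0]  = 4
W = -2·B - 2·A + 3  [with B=-3, A=4]  = 1

1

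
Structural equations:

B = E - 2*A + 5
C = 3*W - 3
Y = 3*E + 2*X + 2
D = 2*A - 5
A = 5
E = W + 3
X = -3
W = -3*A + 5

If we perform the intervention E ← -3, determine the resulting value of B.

-8

Intervening sets E = -3 and removes its equation (E = W + 3).
B = E - 2*A + 5  [with E=-3, A=5]  = -8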